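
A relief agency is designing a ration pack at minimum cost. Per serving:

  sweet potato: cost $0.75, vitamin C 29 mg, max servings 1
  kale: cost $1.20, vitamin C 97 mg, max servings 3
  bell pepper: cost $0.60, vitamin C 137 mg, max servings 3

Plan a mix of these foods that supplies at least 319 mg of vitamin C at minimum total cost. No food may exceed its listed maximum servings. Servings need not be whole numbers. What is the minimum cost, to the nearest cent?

Cost per mg of vitamin C: bell pepper $0.0044, kale $0.0124, sweet potato $0.0259.
Take 2.328 servings of bell pepper: +319.0 mg vitamin C for $1.40 (total $1.40, still need 0.0 mg).
Greedy by cheapest-per-mg is optimal for a single linear constraint, so the minimum cost is $1.40.

$1.40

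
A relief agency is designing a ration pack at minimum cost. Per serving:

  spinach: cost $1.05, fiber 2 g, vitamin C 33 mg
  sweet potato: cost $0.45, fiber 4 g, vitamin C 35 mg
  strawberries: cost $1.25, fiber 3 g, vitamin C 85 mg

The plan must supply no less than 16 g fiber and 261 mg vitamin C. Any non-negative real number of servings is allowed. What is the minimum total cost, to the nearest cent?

Check every corner: each single food scaled to meet both minima, and each pair solved so both constraints bind.
spinach only: max(16/2, 261/33) = 8 servings → $8.40.
sweet potato only: max(16/4, 261/35) = 7.457 servings → $3.36.
strawberries only: max(16/3, 261/85) = 5.333 servings → $6.67.
spinach + sweet potato with both tight: 7.806 servings and 0.09677 servings → $8.24.
spinach + strawberries: the both-tight solution has a negative serving — not a feasible corner.
sweet potato + strawberries with both tight: 2.455 servings and 2.06 servings → $3.68.
So the least-cost plan costs $3.36.

$3.36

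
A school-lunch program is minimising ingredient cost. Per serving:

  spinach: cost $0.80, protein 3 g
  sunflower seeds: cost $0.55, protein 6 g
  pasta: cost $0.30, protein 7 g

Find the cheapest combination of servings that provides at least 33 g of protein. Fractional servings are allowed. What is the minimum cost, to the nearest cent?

Cost per g of protein: pasta $0.0429, sunflower seeds $0.0917, spinach $0.2667.
With no serving limits, use only pasta: 33 g / 7 g = 4.714 servings × $0.30 = $1.41.

$1.41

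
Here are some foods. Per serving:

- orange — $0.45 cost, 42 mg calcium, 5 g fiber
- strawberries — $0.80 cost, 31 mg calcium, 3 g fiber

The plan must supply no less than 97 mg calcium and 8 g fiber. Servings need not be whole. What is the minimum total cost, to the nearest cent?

Check every corner: each single food scaled to meet both minima, and each pair solved so both constraints bind.
orange only: max(97/42, 8/5) = 2.31 servings → $1.04.
strawberries only: max(97/31, 8/3) = 3.129 servings → $2.50.
orange + strawberries: the both-tight solution has a negative serving — not a feasible corner.
Cheapest feasible corner: $1.04.

$1.04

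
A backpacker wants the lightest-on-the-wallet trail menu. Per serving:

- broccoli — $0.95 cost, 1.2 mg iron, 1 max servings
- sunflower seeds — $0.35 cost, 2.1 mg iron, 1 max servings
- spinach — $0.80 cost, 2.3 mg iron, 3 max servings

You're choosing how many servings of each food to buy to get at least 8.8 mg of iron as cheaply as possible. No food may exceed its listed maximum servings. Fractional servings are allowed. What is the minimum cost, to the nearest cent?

$2.68

Cost per mg of iron: sunflower seeds $0.1667, spinach $0.3478, broccoli $0.7917.
Take 1 serving of sunflower seeds: +2.1 mg iron for $0.35 (total $0.35, still need 6.7 mg).
Take 2.913 servings of spinach: +6.7 mg iron for $2.33 (total $2.68, still need 0.0 mg).
Filling from the cheapest source first is optimal under one linear minimum: $2.68.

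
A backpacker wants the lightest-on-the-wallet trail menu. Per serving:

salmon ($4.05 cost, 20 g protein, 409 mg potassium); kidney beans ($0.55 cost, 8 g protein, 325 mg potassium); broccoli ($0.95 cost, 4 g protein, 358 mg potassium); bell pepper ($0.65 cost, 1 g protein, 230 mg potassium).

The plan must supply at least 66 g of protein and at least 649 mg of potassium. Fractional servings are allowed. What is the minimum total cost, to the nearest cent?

salmon only: max(66/20, 649/409) = 3.3 servings → $13.37.
kidney beans only: max(66/8, 649/325) = 8.25 servings → $4.54.
broccoli only: max(66/4, 649/358) = 16.5 servings → $15.68.
bell pepper only: max(66/1, 649/230) = 66 servings → $42.90.
salmon + kidney beans: intersection lies outside the first quadrant.
salmon + broccoli with both targets exact would need a negative amount; discard.
salmon + bell pepper: intersection lies outside the first quadrant.
kidney beans + broccoli: intersection lies outside the first quadrant.
kidney beans + bell pepper: the both-tight solution has a negative serving — not a feasible corner.
broccoli + bell pepper: the both-tight solution has a negative serving — not a feasible corner.
The minimum over all feasible corners is $4.54.

$4.54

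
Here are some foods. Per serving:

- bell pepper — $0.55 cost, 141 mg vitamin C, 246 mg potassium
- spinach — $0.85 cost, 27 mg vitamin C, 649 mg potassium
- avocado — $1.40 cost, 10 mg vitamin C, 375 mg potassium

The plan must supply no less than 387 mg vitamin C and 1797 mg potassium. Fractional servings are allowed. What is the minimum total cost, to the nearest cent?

With two linear requirements the optimum uses one or two foods; enumerate the corners.
bell pepper only: max(387/141, 1797/246) = 7.305 servings → $4.02.
spinach only: max(387/27, 1797/649) = 14.33 servings → $12.18.
avocado only: max(387/10, 1797/375) = 38.7 servings → $54.18.
bell pepper + spinach with both tight: 2.388 servings and 1.864 servings → $2.90.
bell pepper + avocado with both tight: 2.522 servings and 3.137 servings → $5.78.
spinach + avocado with both targets exact would need a negative amount; discard.
The minimum over all feasible corners is $2.90.

$2.90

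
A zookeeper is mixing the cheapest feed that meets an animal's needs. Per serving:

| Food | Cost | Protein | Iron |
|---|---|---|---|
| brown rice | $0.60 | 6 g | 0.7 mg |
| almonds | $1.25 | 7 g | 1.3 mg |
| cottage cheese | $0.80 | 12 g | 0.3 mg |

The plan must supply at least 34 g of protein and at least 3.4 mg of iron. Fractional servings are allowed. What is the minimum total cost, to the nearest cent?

$3.19

A basic optimal solution has at most two foods positive. Try each food alone and each pair with both targets met exactly.
brown rice only: max(34/6, 3.4/0.7) = 5.667 servings → $3.40.
almonds only: max(34/7, 3.4/1.3) = 4.857 servings → $6.07.
cottage cheese only: max(34/12, 3.4/0.3) = 11.33 servings → $9.07.
brown rice + almonds with both targets exact would need a negative amount; discard.
brown rice + cottage cheese with both tight: 4.636 servings and 0.5152 servings → $3.19.
almonds + cottage cheese with both tight: 2.267 servings and 1.511 servings → $4.04.
So the least-cost plan costs $3.19.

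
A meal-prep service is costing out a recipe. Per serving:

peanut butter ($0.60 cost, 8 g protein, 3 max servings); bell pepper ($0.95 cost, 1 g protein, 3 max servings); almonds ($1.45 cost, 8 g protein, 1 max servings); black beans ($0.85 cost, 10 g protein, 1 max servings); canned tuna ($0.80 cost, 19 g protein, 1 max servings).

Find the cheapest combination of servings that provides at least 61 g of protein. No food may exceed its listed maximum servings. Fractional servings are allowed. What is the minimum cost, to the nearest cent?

$4.90

Cost per g of protein: canned tuna $0.0421, peanut butter $0.0750, black beans $0.0850, almonds $0.1812, bell pepper $0.9500.
Take 1 serving of canned tuna: +19.0 g protein for $0.80 (total $0.80, still need 42.0 g).
Take 3 servings of peanut butter: +24.0 g protein for $1.80 (total $2.60, still need 18.0 g).
Take 1 serving of black beans: +10.0 g protein for $0.85 (total $3.45, still need 8.0 g).
Take 1 serving of almonds: +8.0 g protein for $1.45 (total $4.90, still need 0.0 g).
Greedy by cheapest-per-g is optimal for a single linear constraint, so the minimum cost is $4.90.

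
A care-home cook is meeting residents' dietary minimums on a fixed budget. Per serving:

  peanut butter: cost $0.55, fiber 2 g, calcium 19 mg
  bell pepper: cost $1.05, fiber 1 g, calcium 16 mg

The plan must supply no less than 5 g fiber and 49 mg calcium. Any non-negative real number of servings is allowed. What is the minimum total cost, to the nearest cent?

$1.42

Minimising a linear cost over {fiber ≥ 5, calcium ≥ 49, servings ≥ 0} — the optimum is at a vertex, using one or two foods.
peanut butter only: max(5/2, 49/19) = 2.579 servings → $1.42.
bell pepper only: max(5/1, 49/16) = 5 servings → $5.25.
peanut butter + bell pepper with both tight: 2.385 servings and 0.2308 servings → $1.55.
Cheapest feasible corner: $1.42.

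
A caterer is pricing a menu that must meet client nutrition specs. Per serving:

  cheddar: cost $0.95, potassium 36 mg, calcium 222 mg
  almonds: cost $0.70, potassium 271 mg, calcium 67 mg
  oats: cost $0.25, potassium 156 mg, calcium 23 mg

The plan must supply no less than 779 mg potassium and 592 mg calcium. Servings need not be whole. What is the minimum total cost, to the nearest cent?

$3.21

Minimising a linear cost over {potassium ≥ 779, calcium ≥ 592, servings ≥ 0} — the optimum is at a vertex, using one or two foods.
cheddar only: max(779/36, 592/222) = 21.64 servings → $20.56.
almonds only: max(779/271, 592/67) = 8.836 servings → $6.19.
oats only: max(779/156, 592/23) = 25.74 servings → $6.43.
cheddar + almonds with both tight: 1.874 servings and 2.626 servings → $3.62.
cheddar + oats with both tight: 2.202 servings and 4.485 servings → $3.21.
almonds + oats with both targets exact would need a negative amount; discard.
Cheapest feasible corner: $3.21.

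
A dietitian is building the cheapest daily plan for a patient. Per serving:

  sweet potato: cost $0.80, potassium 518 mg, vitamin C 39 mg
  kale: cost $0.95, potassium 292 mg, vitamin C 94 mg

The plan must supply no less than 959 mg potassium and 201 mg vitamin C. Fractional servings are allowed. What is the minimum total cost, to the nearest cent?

With two linear requirements the optimum uses one or two foods; enumerate the corners.
sweet potato only: max(959/518, 201/39) = 5.154 servings → $4.12.
kale only: max(959/292, 201/94) = 3.284 servings → $3.12.
sweet potato + kale with both tight: 0.8432 servings and 1.788 servings → $2.37.
So the least-cost plan costs $2.37.

$2.37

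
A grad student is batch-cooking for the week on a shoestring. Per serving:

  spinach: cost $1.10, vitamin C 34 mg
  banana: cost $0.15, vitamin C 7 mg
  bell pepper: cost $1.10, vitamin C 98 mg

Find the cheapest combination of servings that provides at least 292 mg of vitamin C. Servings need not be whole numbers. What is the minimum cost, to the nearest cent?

Cost per mg of vitamin C: bell pepper $0.0112, banana $0.0214, spinach $0.0324.
With no serving limits, use only bell pepper: 292 mg / 98 mg = 2.98 servings × $1.10 = $3.28.

$3.28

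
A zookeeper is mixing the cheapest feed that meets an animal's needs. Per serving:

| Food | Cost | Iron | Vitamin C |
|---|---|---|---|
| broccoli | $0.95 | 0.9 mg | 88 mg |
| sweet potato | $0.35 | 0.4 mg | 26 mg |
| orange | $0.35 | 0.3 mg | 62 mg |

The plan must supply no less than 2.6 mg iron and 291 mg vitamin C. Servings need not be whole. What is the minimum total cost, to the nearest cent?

broccoli only: max(2.6/0.9, 291/88) = 3.307 servings → $3.14.
sweet potato only: max(2.6/0.4, 291/26) = 11.19 servings → $3.92.
orange only: max(2.6/0.3, 291/62) = 8.667 servings → $3.03.
broccoli + sweet potato with both targets exact would need a negative amount; discard.
broccoli + orange with both tight: 2.514 servings and 1.126 servings → $2.78.
sweet potato + orange with both tight: 4.347 servings and 2.871 servings → $2.53.
The minimum over all feasible corners is $2.53.

$2.53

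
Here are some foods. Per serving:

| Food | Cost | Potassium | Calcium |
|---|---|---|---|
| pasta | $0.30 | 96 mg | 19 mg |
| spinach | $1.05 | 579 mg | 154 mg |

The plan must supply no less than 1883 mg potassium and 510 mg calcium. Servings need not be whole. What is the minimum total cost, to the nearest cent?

pasta only: max(1883/96, 510/19) = 26.84 servings → $8.05.
spinach only: max(1883/579, 510/154) = 3.312 servings → $3.48.
pasta + spinach: the both-tight solution has a negative serving — not a feasible corner.
Cheapest feasible corner: $3.48.

$3.48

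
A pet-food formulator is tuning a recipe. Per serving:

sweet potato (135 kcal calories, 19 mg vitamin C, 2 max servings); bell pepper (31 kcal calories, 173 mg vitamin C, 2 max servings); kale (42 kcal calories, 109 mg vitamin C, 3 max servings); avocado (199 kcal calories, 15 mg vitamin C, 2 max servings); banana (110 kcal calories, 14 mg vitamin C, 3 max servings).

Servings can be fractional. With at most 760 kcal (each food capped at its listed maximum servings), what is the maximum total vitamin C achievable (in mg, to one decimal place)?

Vitamin C per kcal: bell pepper 5.581, kale 2.595, sweet potato 0.1407, banana 0.1273, avocado 0.07538.
Take 2 servings of bell pepper: uses 62 kcal, +346.0 mg vitamin C (running total 346.0 mg).
Take 3 servings of kale: uses 126 kcal, +327.0 mg vitamin C (running total 673.0 mg).
Take 2 servings of sweet potato: uses 270 kcal, +38.0 mg vitamin C (running total 711.0 mg).
Take 2.745 servings of banana: uses 302 kcal, +38.4 mg vitamin C (running total 749.4 mg).
Filling greedily by vitamin C-per-kcal is optimal for one linear limit, giving 749.4 mg.

749.4 mg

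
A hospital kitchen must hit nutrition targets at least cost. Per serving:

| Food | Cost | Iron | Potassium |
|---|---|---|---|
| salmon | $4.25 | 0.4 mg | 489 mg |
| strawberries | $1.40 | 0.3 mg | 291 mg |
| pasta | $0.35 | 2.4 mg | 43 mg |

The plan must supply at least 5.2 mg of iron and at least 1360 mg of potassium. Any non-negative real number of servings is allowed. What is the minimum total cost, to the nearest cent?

$6.77

For a min-cost LP with two ≥-constraints, a basic feasible solution has at most two positive variables.
salmon only: max(5.2/0.4, 1360/489) = 13 servings → $55.25.
strawberries only: max(5.2/0.3, 1360/291) = 17.33 servings → $24.27.
pasta only: max(5.2/2.4, 1360/43) = 31.63 servings → $11.07.
salmon + strawberries: the both-tight solution has a negative serving — not a feasible corner.
salmon + pasta with both tight: 2.629 servings and 1.728 servings → $11.78.
strawberries + pasta with both tight: 4.435 servings and 1.612 servings → $6.77.
The minimum over all feasible corners is $6.77.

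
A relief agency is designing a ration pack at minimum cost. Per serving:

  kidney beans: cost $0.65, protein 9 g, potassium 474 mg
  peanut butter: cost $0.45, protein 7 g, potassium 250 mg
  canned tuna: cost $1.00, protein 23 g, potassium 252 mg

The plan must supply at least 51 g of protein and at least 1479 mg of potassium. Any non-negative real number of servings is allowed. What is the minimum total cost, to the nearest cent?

$2.85

For a min-cost LP with two ≥-constraints, a basic feasible solution has at most two positive variables.
kidney beans only: max(51/9, 1479/474) = 5.667 servings → $3.68.
peanut butter only: max(51/7, 1479/250) = 7.286 servings → $3.28.
canned tuna only: max(51/23, 1479/252) = 5.869 servings → $5.87.
kidney beans + peanut butter: intersection lies outside the first quadrant.
kidney beans + canned tuna with both tight: 2.451 servings and 1.258 servings → $2.85.
peanut butter + canned tuna with both tight: 5.31 servings and 0.6014 servings → $2.99.
So the least-cost plan costs $2.85.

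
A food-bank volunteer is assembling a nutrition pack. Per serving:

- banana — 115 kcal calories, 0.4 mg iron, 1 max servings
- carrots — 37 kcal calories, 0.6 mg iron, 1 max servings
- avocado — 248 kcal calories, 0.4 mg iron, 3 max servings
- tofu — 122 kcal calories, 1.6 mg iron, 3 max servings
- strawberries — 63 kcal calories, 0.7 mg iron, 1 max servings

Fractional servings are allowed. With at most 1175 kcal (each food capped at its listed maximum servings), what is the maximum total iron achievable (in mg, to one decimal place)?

Iron per kcal: carrots 0.01622, tofu 0.01311, strawberries 0.01111, banana 0.003478, avocado 0.001613.
Take 1 serving of carrots: uses 37 kcal, +0.6 mg iron (running total 0.6 mg).
Take 3 servings of tofu: uses 366 kcal, +4.8 mg iron (running total 5.4 mg).
Take 1 serving of strawberries: uses 63 kcal, +0.7 mg iron (running total 6.1 mg).
Take 1 serving of banana: uses 115 kcal, +0.4 mg iron (running total 6.5 mg).
Take 2.395 servings of avocado: uses 594 kcal, +1.0 mg iron (running total 7.5 mg).
Greedy by best ratio exhausts the calories allowance optimally: 7.5 mg.

7.5 mg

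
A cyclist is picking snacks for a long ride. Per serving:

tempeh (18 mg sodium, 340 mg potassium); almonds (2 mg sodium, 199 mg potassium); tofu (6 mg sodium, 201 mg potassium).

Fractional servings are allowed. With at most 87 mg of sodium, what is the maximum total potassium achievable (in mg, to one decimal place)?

8656.5 mg

Potassium per mg sodium: almonds 99.5, tofu 33.5, tempeh 18.89.
With no serving limits, spend the whole sodium allowance on almonds: 87 mg / 2 mg × 199 mg = 8656.5 mg.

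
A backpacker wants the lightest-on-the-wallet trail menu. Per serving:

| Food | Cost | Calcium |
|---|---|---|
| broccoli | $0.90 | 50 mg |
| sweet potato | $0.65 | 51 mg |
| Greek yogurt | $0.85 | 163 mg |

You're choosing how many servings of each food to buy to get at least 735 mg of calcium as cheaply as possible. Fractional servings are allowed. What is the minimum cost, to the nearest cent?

$3.83

Cost per mg of calcium: Greek yogurt $0.0052, sweet potato $0.0127, broccoli $0.0180.
With no serving limits, use only Greek yogurt: 735 mg / 163 mg = 4.509 servings × $0.85 = $3.83.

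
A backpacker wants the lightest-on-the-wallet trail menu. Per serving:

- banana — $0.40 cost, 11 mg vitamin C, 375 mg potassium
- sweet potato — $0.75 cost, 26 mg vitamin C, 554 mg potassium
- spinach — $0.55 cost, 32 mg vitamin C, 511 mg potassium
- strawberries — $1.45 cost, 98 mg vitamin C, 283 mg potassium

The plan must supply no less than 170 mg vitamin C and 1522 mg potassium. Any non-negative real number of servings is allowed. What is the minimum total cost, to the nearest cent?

$2.70

Check every corner: each single food scaled to meet both minima, and each pair solved so both constraints bind.
banana only: max(170/11, 1522/375) = 15.45 servings → $6.18.
sweet potato only: max(170/26, 1522/554) = 6.538 servings → $4.90.
spinach only: max(170/32, 1522/511) = 5.312 servings → $2.92.
strawberries only: max(170/98, 1522/283) = 5.378 servings → $7.80.
banana + sweet potato: the both-tight solution has a negative serving — not a feasible corner.
banana + spinach: intersection lies outside the first quadrant.
banana + strawberries with both tight: 3.004 servings and 1.398 servings → $3.23.
sweet potato + spinach with both targets exact would need a negative amount; discard.
sweet potato + strawberries with both tight: 2.153 servings and 1.164 servings → $3.30.
spinach + strawberries with both tight: 2.463 servings and 0.9304 servings → $2.70.
Cheapest feasible corner: $2.70.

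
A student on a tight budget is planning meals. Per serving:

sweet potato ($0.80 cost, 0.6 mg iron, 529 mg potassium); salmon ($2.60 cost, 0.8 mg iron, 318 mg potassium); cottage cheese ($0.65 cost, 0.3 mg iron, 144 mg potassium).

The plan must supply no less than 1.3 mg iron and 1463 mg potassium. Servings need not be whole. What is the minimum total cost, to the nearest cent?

$2.21

At the optimum either one food covers both requirements or two foods hit both targets exactly; no other combination can be cheaper.
sweet potato only: max(1.3/0.6, 1463/529) = 2.766 servings → $2.21.
salmon only: max(1.3/0.8, 1463/318) = 4.601 servings → $11.96.
cottage cheese only: max(1.3/0.3, 1463/144) = 10.16 servings → $6.60.
sweet potato + salmon: the both-tight solution has a negative serving — not a feasible corner.
sweet potato + cottage cheese: intersection lies outside the first quadrant.
salmon + cottage cheese: the both-tight solution has a negative serving — not a feasible corner.
The minimum over all feasible corners is $2.21.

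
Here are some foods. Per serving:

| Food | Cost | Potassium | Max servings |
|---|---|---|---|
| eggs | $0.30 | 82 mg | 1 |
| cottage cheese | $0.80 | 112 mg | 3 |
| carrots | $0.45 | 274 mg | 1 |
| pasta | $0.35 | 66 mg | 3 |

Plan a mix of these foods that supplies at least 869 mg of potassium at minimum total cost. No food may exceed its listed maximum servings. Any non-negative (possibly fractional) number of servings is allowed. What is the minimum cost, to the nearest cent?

Cost per mg of potassium: carrots $0.0016, eggs $0.0037, pasta $0.0053, cottage cheese $0.0071.
Take 1 serving of carrots: +274.0 mg potassium for $0.45 (total $0.45, still need 595.0 mg).
Take 1 serving of eggs: +82.0 mg potassium for $0.30 (total $0.75, still need 513.0 mg).
Take 3 servings of pasta: +198.0 mg potassium for $1.05 (total $1.80, still need 315.0 mg).
Take 2.812 servings of cottage cheese: +315.0 mg potassium for $2.25 (total $4.05, still need 0.0 mg).
Filling from the cheapest source first is optimal under one linear minimum: $4.05.

$4.05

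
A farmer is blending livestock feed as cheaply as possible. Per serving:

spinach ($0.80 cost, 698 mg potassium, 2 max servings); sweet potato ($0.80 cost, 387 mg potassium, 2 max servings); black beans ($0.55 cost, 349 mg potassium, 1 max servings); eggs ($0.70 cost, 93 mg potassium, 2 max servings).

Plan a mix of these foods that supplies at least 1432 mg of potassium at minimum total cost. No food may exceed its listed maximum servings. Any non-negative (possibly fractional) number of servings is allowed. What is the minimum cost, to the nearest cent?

$1.66

Cost per mg of potassium: spinach $0.0011, black beans $0.0016, sweet potato $0.0021, eggs $0.0075.
Take 2 servings of spinach: +1396.0 mg potassium for $1.60 (total $1.60, still need 36.0 mg).
Take 0.1032 servings of black beans: +36.0 mg potassium for $0.06 (total $1.66, still need 0.0 mg).
Filling from the cheapest source first is optimal under one linear minimum: $1.66.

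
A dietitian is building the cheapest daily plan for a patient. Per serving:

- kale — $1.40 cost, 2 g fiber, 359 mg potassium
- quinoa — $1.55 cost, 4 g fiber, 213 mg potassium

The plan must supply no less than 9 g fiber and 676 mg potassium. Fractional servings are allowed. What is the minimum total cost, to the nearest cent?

kale only: max(9/2, 676/359) = 4.5 servings → $6.30.
quinoa only: max(9/4, 676/213) = 3.174 servings → $4.92.
kale + quinoa with both tight: 0.7792 servings and 1.86 servings → $3.97.
The minimum over all feasible corners is $3.97.

$3.97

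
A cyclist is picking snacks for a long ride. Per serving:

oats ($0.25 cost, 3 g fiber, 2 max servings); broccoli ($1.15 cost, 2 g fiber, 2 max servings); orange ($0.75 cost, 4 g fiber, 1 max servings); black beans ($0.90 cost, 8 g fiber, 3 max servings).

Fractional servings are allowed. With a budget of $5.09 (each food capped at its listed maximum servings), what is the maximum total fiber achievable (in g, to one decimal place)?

36.0 g

Fiber per dollar: oats 12, black beans 8.889, orange 5.333, broccoli 1.739.
Take 2 servings of oats: spends $0.50, +6.0 g fiber (running total 6.0 g).
Take 3 servings of black beans: spends $2.70, +24.0 g fiber (running total 30.0 g).
Take 1 serving of orange: spends $0.75, +4.0 g fiber (running total 34.0 g).
Take 0.9913 servings of broccoli: spends $1.14, +2.0 g fiber (running total 36.0 g).
Filling greedily by fiber-per-dollar is optimal for one linear limit, giving 36.0 g.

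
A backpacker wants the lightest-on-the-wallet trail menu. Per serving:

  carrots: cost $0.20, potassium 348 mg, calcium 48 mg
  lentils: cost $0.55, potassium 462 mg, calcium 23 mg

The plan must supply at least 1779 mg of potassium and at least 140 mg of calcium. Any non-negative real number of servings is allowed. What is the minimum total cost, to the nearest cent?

$1.02

With two linear requirements the optimum uses one or two foods; enumerate the corners.
carrots only: max(1779/348, 140/48) = 5.112 servings → $1.02.
lentils only: max(1779/462, 140/23) = 6.087 servings → $3.35.
carrots + lentils with both tight: 1.677 servings and 2.588 servings → $1.76.
The minimum over all feasible corners is $1.02.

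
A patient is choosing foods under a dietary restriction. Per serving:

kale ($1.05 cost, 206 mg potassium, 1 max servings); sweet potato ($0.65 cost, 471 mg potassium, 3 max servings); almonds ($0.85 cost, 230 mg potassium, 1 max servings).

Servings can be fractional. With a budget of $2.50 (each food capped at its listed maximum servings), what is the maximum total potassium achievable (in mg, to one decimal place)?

Potassium per dollar: sweet potato 724.6, almonds 270.6, kale 196.2.
Take 3 servings of sweet potato: spends $1.95, +1413.0 mg potassium (running total 1413.0 mg).
Take 0.6471 servings of almonds: spends $0.55, +148.8 mg potassium (running total 1561.8 mg).
Greedy by best ratio exhausts the cost allowance optimally: 1561.8 mg.

1561.8 mg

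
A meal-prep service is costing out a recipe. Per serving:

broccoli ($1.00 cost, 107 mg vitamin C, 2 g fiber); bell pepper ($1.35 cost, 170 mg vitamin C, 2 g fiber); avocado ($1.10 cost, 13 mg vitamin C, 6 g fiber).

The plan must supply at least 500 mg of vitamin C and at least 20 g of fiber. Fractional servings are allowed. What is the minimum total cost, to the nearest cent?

Minimising a linear cost over {vitamin C ≥ 500, fiber ≥ 20, servings ≥ 0} — the optimum is at a vertex, using one or two foods.
broccoli only: max(500/107, 20/2) = 10 servings → $10.00.
bell pepper only: max(500/170, 20/2) = 10 servings → $13.50.
avocado only: max(500/13, 20/6) = 38.46 servings → $42.31.
broccoli + bell pepper with both targets exact would need a negative amount; discard.
broccoli + avocado with both tight: 4.448 servings and 1.851 servings → $6.48.
bell pepper + avocado with both tight: 2.757 servings and 2.414 servings → $6.38.
So the least-cost plan costs $6.38.

$6.38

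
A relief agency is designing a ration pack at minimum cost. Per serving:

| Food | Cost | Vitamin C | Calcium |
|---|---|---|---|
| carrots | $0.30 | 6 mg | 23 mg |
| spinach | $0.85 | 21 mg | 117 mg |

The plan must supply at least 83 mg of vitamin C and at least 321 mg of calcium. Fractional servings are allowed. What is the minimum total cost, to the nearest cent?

$3.36

carrots only: max(83/6, 321/23) = 13.96 servings → $4.19.
spinach only: max(83/21, 321/117) = 3.952 servings → $3.36.
carrots + spinach with both tight: 13.56 servings and 0.07763 servings → $4.13.
The minimum over all feasible corners is $3.36.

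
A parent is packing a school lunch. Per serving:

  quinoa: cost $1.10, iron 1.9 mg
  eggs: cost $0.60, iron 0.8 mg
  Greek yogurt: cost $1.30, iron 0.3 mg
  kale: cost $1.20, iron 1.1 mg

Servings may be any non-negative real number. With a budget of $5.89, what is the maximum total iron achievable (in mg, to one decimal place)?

10.2 mg

Iron per dollar: quinoa 1.727, eggs 1.333, kale 0.9167, Greek yogurt 0.2308.
With no serving limits, spend the whole cost allowance on quinoa: $5.89 / $1.10 × 1.9 mg = 10.2 mg.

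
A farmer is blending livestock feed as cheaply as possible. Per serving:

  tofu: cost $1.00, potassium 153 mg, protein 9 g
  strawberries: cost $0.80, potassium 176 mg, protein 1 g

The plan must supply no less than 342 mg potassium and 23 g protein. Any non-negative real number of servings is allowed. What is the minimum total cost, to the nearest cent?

Check every corner: each single food scaled to meet both minima, and each pair solved so both constraints bind.
tofu only: max(342/153, 23/9) = 2.556 servings → $2.56.
strawberries only: max(342/176, 23/1) = 23 servings → $18.40.
tofu + strawberries: the both-tight solution has a negative serving — not a feasible corner.
The minimum over all feasible corners is $2.56.

$2.56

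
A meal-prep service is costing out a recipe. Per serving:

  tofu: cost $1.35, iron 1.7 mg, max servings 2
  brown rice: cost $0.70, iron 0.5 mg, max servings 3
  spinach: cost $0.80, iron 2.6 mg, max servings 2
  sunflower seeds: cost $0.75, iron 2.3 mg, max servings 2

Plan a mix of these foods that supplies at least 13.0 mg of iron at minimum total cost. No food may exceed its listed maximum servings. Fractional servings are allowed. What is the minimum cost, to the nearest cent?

Cost per mg of iron: spinach $0.3077, sunflower seeds $0.3261, tofu $0.7941, brown rice $1.4000.
Take 2 servings of spinach: +5.2 mg iron for $1.60 (total $1.60, still need 7.8 mg).
Take 2 servings of sunflower seeds: +4.6 mg iron for $1.50 (total $3.10, still need 3.2 mg).
Take 1.882 servings of tofu: +3.2 mg iron for $2.54 (total $5.64, still need 0.0 mg).
Filling from the cheapest source first is optimal under one linear minimum: $5.64.

$5.64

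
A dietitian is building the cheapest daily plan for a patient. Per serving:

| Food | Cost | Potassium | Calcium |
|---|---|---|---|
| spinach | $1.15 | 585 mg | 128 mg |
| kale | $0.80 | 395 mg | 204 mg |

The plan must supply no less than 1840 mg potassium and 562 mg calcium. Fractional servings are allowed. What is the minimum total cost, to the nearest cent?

$3.65

spinach only: max(1840/585, 562/128) = 4.391 servings → $5.05.
kale only: max(1840/395, 562/204) = 4.658 servings → $3.73.
spinach + kale with both tight: 2.23 servings and 1.356 servings → $3.65.
The minimum over all feasible corners is $3.65.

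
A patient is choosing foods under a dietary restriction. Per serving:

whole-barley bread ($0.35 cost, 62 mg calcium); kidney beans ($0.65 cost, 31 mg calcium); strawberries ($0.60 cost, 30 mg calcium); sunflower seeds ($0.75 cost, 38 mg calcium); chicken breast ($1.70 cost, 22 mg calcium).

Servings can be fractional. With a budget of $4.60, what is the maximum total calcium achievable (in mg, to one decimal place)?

Calcium per dollar: whole-barley bread 177.1, sunflower seeds 50.67, strawberries 50, kidney beans 47.69, chicken breast 12.94.
With no serving limits, spend the whole cost allowance on whole-barley bread: $4.60 / $0.35 × 62 mg = 814.9 mg.

814.9 mg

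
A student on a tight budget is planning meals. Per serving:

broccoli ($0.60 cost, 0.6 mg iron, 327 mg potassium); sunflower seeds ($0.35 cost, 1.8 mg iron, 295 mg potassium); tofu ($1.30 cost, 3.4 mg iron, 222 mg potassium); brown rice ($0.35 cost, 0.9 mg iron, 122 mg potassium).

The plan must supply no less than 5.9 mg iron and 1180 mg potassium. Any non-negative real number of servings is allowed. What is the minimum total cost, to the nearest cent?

$1.40

An LP optimum is at a vertex; with two nutrient constraints at most two foods are used. Check each candidate.
broccoli only: max(5.9/0.6, 1180/327) = 9.833 servings → $5.90.
sunflower seeds only: max(5.9/1.8, 1180/295) = 4 servings → $1.40.
tofu only: max(5.9/3.4, 1180/222) = 5.315 servings → $6.91.
brown rice only: max(5.9/0.9, 1180/122) = 9.672 servings → $3.39.
broccoli + sunflower seeds with both tight: 0.9317 servings and 2.967 servings → $1.60.
broccoli + tofu with both tight: 2.761 servings and 1.248 servings → $3.28.
broccoli + brown rice with both tight: 1.548 servings and 5.524 servings → $2.86.
sunflower seeds + tofu: intersection lies outside the first quadrant.
sunflower seeds + brown rice with both targets exact would need a negative amount; discard.
tofu + brown rice: intersection lies outside the first quadrant.
The minimum over all feasible corners is $1.40.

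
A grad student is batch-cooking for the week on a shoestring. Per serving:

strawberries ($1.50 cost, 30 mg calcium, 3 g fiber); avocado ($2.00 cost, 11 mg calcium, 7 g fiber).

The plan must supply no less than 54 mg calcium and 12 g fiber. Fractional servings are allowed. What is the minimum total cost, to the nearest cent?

$4.32

With two linear requirements the optimum uses one or two foods; enumerate the corners.
strawberries only: max(54/30, 12/3) = 4 servings → $6.00.
avocado only: max(54/11, 12/7) = 4.909 servings → $9.82.
strawberries + avocado with both tight: 1.39 servings and 1.119 servings → $4.32.
Cheapest feasible corner: $4.32.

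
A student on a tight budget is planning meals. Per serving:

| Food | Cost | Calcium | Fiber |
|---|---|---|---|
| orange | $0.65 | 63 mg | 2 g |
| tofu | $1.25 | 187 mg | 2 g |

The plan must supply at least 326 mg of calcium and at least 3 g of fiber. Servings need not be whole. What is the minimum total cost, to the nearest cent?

An LP optimum is at a vertex; with two nutrient constraints at most two foods are used. Check each candidate.
orange only: max(326/63, 3/2) = 5.175 servings → $3.36.
tofu only: max(326/187, 3/2) = 1.743 servings → $2.18.
orange + tofu with both targets exact would need a negative amount; discard.
So the least-cost plan costs $2.18.

$2.18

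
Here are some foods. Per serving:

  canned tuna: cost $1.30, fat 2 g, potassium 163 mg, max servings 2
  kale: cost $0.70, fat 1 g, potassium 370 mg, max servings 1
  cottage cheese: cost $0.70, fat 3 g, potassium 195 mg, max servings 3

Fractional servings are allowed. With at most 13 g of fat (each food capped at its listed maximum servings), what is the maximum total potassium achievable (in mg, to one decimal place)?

Potassium per g fat: kale 370, canned tuna 81.5, cottage cheese 65.
Take 1 serving of kale: uses 1 g fat, +370.0 mg potassium (running total 370.0 mg).
Take 2 servings of canned tuna: uses 4 g fat, +326.0 mg potassium (running total 696.0 mg).
Take 2.667 servings of cottage cheese: uses 8 g fat, +520.0 mg potassium (running total 1216.0 mg).
Greedy by best ratio exhausts the fat allowance optimally: 1216.0 mg.

1216.0 mg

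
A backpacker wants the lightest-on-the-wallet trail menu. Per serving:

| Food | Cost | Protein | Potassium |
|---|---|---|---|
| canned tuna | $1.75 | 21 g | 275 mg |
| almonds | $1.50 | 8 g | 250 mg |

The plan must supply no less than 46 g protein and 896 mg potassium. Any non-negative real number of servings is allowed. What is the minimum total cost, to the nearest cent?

$5.52

Check every corner: each single food scaled to meet both minima, and each pair solved so both constraints bind.
canned tuna only: max(46/21, 896/275) = 3.258 servings → $5.70.
almonds only: max(46/8, 896/250) = 5.75 servings → $8.62.
canned tuna + almonds with both tight: 1.42 servings and 2.022 servings → $5.52.
So the least-cost plan costs $5.52.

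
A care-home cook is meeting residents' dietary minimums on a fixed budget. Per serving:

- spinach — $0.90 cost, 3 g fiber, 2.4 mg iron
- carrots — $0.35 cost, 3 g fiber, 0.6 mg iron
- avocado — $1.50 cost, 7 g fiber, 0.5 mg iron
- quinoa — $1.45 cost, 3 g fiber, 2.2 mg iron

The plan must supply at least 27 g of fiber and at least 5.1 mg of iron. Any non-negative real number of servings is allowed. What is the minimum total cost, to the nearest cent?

At the optimum either one food covers both requirements or two foods hit both targets exactly; no other combination can be cheaper.
spinach only: max(27/3, 5.1/2.4) = 9 servings → $8.10.
carrots only: max(27/3, 5.1/0.6) = 9 servings → $3.15.
avocado only: max(27/7, 5.1/0.5) = 10.2 servings → $15.30.
quinoa only: max(27/3, 5.1/2.2) = 9 servings → $13.05.
spinach + carrots: the both-tight solution has a negative serving — not a feasible corner.
spinach + avocado with both tight: 1.451 servings and 3.235 servings → $6.16.
spinach + quinoa with both targets exact would need a negative amount; discard.
carrots + avocado with both tight: 8.222 servings and 0.3333 servings → $3.38.
carrots + quinoa: the both-tight solution has a negative serving — not a feasible corner.
avocado + quinoa with both tight: 3.173 servings and 1.597 servings → $7.07.
Cheapest feasible corner: $3.15.

$3.15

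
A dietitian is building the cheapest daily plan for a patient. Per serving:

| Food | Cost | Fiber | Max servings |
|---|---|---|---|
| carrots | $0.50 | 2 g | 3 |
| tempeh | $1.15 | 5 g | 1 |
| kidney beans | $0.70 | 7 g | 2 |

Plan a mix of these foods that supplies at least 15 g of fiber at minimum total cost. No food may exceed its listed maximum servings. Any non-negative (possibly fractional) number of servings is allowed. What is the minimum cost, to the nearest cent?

$1.63

Cost per g of fiber: kidney beans $0.1000, tempeh $0.2300, carrots $0.2500.
Take 2 servings of kidney beans: +14.0 g fiber for $1.40 (total $1.40, still need 1.0 g).
Take 0.2 servings of tempeh: +1.0 g fiber for $0.23 (total $1.63, still need 0.0 g).
Filling from the cheapest source first is optimal under one linear minimum: $1.63.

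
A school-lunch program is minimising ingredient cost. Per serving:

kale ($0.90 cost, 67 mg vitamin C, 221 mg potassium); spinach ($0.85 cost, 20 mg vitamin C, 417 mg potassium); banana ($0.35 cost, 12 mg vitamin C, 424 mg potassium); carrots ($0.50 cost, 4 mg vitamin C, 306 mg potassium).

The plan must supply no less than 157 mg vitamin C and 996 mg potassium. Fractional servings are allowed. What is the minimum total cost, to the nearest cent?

$2.34

Compare the cost at each extreme point of the feasible region.
kale only: max(157/67, 996/221) = 4.507 servings → $4.06.
spinach only: max(157/20, 996/417) = 7.85 servings → $6.67.
banana only: max(157/12, 996/424) = 13.08 servings → $4.58.
carrots only: max(157/4, 996/306) = 39.25 servings → $19.62.
kale + spinach with both tight: 1.937 servings and 1.362 servings → $2.90.
kale + banana with both tight: 2.121 servings and 1.244 servings → $2.34.
kale + carrots with both tight: 2.246 servings and 1.633 servings → $2.84.
spinach + banana: intersection lies outside the first quadrant.
spinach + carrots with both targets exact would need a negative amount; discard.
banana + carrots: intersection lies outside the first quadrant.
Cheapest feasible corner: $2.34.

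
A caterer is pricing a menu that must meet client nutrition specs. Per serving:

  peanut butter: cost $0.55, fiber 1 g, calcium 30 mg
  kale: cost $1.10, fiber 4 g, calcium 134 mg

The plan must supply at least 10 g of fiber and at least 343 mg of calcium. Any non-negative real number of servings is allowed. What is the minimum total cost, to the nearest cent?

Check every corner: each single food scaled to meet both minima, and each pair solved so both constraints bind.
peanut butter only: max(10/1, 343/30) = 11.43 servings → $6.29.
kale only: max(10/4, 343/134) = 2.56 servings → $2.82.
peanut butter + kale with both targets exact would need a negative amount; discard.
Cheapest feasible corner: $2.82.

$2.82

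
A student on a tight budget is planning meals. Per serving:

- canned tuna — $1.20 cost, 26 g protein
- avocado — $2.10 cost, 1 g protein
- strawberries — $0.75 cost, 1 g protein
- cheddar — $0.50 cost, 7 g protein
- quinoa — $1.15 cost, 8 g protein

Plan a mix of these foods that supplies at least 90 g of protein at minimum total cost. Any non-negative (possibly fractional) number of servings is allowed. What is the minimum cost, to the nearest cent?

Cost per g of protein: canned tuna $0.0462, cheddar $0.0714, quinoa $0.1437, strawberries $0.7500, avocado $2.1000.
With no serving limits, use only canned tuna: 90 g / 26 g = 3.462 servings × $1.20 = $4.15.

$4.15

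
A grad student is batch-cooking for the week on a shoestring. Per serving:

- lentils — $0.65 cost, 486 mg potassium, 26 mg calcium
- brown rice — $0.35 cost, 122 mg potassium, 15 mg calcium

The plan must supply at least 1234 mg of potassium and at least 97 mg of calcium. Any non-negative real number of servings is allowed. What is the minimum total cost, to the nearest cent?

Compare the cost at each extreme point of the feasible region.
lentils only: max(1234/486, 97/26) = 3.731 servings → $2.42.
brown rice only: max(1234/122, 97/15) = 10.11 servings → $3.54.
lentils + brown rice with both tight: 1.621 servings and 3.657 servings → $2.33.
So the least-cost plan costs $2.33.

$2.33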